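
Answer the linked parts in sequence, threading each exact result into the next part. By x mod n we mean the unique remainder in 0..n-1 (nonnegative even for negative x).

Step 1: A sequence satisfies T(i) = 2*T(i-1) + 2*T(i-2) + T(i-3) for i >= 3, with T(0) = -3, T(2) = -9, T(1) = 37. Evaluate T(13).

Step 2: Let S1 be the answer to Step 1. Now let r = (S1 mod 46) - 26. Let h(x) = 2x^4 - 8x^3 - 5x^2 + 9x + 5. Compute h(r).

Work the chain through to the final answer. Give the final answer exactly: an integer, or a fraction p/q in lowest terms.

Step 1: T(3) = 2*(-9) + 2*(37) + 1*(-3) = 53; iterating: T(3)=53, T(4)=125, T(5)=347, T(6)=997, T(7)=2813, T(8)=7967, T(9)=22557, T(10)=63861, T(11)=180803, T(12)=511885, T(13)=1449237; answer 1449237
Step 2: S1 = 1449237; r = -19; 2*(-19)^4 - 8*(-19)^3 - 5*(-19)^2 + 9*(-19)^1 + 5 = (260642) + (54872) + (-1805) + (-171) + (5) = 313543; answer 313543

313543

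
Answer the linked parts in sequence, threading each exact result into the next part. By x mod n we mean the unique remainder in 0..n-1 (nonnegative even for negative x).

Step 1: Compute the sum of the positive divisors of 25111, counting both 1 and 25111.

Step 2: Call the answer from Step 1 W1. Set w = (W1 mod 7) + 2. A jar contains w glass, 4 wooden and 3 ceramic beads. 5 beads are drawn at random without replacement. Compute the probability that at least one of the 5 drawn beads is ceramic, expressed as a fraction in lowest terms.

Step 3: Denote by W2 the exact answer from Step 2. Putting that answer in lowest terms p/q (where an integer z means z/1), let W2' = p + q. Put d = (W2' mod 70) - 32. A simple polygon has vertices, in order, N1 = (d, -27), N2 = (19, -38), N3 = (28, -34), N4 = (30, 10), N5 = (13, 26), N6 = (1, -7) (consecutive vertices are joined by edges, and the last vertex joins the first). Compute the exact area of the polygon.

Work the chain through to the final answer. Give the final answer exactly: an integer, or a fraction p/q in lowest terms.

1694

Step 1: 25111 is prime, so its only divisors are 1 and 25111; sigma = 1 + 25111 = 25112; answer 25112
Step 2: W1 = 25112; w = 5; total draws C(12,5) = 792; complement C(9,5) = 126; favorable 792 - 126 = 666; P = 37/44; answer 37/44
Step 3: W2 = 37/44; threaded value p + q = 81; d = -21; cross terms: (-21*-38 - 19*-27)=1311, (19*-34 - 28*-38)=418, (28*10 - 30*-34)=1300, (30*26 - 13*10)=650, (13*-7 - 1*26)=-117, (1*-27 - -21*-7)=-174; twice the area = |3388| = 3388; area = 1694; answer 1694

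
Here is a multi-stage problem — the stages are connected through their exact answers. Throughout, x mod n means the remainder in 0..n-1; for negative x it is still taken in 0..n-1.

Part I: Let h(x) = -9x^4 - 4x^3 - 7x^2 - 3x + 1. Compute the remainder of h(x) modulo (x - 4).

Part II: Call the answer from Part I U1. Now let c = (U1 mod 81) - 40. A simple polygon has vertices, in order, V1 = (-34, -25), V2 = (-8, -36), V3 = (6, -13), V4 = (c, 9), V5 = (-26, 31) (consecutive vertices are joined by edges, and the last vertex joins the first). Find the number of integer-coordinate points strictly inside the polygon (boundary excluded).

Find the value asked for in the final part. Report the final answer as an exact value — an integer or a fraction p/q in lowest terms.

2345

Part I: remainder = value at the root: -9*(4)^4 - 4*(4)^3 - 7*(4)^2 - 3*(4)^1 + 1 = (-2304) + (-256) + (-112) + (-12) + (1) = -2683; answer -2683
Part II: U1 = -2683; c = 31; cross terms: (-34*-36 - -8*-25)=1024, (-8*-13 - 6*-36)=320, (6*9 - 31*-13)=457, (31*31 - -26*9)=1195, (-26*-25 - -34*31)=1704; twice the area = |4700| = 4700; area = 2350; boundary points = 1 + 1 + 1 + 1 + 8 = 12; strictly interior points = area - boundary/2 + 1 = 2345; answer 2345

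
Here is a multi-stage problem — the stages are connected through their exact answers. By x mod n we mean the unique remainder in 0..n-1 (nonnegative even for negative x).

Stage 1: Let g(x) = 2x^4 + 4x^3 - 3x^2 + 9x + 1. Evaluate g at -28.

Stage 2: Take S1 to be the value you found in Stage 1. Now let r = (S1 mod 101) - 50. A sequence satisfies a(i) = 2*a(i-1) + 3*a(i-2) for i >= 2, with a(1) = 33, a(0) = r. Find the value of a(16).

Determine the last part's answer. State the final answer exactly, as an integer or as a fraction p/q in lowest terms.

Stage 1: 2*(-28)^4 + 4*(-28)^3 - 3*(-28)^2 + 9*(-28)^1 + 1 = (1229312) + (-87808) + (-2352) + (-252) + (1) = 1138901; answer 1138901
Stage 2: S1 = 1138901; r = -25; a(2) = 2*(33) + 3*(-25) = -9; iterating: a(2)=-9, a(3)=81, a(4)=135, a(5)=513, a(6)=1431, a(7)=4401, a(8)=13095, a(9)=39393, a(10)=118071, a(11)=354321, a(12)=1062855, a(13)=3188673, a(14)=9565911, a(15)=28697841, a(16)=86093415; answer 86093415

86093415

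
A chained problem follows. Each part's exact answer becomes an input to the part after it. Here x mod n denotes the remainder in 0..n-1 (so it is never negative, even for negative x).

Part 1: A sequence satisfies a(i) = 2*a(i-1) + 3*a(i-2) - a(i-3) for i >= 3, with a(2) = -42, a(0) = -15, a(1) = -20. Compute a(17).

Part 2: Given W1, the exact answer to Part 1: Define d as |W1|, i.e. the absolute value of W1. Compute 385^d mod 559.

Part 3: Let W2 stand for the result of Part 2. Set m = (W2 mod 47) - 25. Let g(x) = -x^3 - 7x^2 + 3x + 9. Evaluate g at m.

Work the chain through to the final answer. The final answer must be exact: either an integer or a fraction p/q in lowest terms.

-17

Part 1: a(3) = 2*(-42) + 3*(-20) - 1*(-15) = -129; iterating: a(3)=-129, a(4)=-364, a(5)=-1073, a(6)=-3109, a(7)=-9073, a(8)=-26400, a(9)=-76910, a(10)=-223947, a(11)=-652224, a(12)=-1899379, a(13)=-5531483, a(14)=-16108879, a(15)=-46912828, a(16)=-136620810, a(17)=-397871225; answer -397871225
Part 2: W1 = -397871225; d = 397871225; squarings mod 559: 385^1=385, 385^2=90, 385^4=274, 385^8=170, 385^16=391, 385^32=274, 385^64=170, 385^128=391, 385^256=274, 385^512=170, 385^1024=391, 385^2048=274, 385^4096=170, 385^8192=391, 385^16384=274, 385^32768=170, 385^65536=391, 385^131072=274, 385^262144=170, 385^524288=391, 385^1048576=274, 385^2097152=170, 385^4194304=391, 385^8388608=274, 385^16777216=170, 385^33554432=391, 385^67108864=274, 385^134217728=170, 385^268435456=391; 385^397871225 = 385^1 * 385^8 * 385^16 * 385^32 * 385^64 * 385^2048 * 385^65536 * 385^131072 * 385^262144 * 385^1048576 * 385^2097152 * 385^8388608 * 385^16777216 * 385^33554432 * 385^67108864 * 385^268435456 = 164 (mod 559); answer 164
Part 3: W2 = 164; m = -2; -1*(-2)^3 - 7*(-2)^2 + 3*(-2)^1 + 9 = (8) + (-28) + (-6) + (9) = -17; answer -17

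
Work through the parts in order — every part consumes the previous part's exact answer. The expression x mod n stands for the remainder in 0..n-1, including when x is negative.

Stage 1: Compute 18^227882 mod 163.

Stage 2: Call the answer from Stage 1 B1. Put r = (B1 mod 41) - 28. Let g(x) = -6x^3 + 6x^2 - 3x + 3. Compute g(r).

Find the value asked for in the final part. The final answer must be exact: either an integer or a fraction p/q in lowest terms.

-2709

Stage 1: squarings mod 163: 18^1=18, 18^2=161, 18^4=4, 18^8=16, 18^16=93, 18^32=10, 18^64=100, 18^128=57, 18^256=152, 18^512=121, 18^1024=134, 18^2048=26, 18^4096=24, 18^8192=87, 18^16384=71, 18^32768=151, 18^65536=144, 18^131072=35; 18^227882 = 18^2 * 18^8 * 18^32 * 18^512 * 18^2048 * 18^4096 * 18^8192 * 18^16384 * 18^65536 * 18^131072 = 118 (mod 163); answer 118
Stage 2: B1 = 118; r = 8; -6*(8)^3 + 6*(8)^2 - 3*(8)^1 + 3 = (-3072) + (384) + (-24) + (3) = -2709; answer -2709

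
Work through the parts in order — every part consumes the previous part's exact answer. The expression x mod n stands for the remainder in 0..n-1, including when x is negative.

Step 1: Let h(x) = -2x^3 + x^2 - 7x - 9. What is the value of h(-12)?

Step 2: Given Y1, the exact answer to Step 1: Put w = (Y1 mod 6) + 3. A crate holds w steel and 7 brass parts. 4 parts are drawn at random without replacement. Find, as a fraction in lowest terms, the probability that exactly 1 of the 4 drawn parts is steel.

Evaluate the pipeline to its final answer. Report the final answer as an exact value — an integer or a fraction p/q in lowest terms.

42/143

Step 1: -2*(-12)^3 + 1*(-12)^2 - 7*(-12)^1 - 9 = (3456) + (144) + (84) + (-9) = 3675; answer 3675
Step 2: Y1 = 3675; w = 6; total draws C(13,4) = 715; favorable C(6,1)*C(7,3) = 210; P = 42/143; answer 42/143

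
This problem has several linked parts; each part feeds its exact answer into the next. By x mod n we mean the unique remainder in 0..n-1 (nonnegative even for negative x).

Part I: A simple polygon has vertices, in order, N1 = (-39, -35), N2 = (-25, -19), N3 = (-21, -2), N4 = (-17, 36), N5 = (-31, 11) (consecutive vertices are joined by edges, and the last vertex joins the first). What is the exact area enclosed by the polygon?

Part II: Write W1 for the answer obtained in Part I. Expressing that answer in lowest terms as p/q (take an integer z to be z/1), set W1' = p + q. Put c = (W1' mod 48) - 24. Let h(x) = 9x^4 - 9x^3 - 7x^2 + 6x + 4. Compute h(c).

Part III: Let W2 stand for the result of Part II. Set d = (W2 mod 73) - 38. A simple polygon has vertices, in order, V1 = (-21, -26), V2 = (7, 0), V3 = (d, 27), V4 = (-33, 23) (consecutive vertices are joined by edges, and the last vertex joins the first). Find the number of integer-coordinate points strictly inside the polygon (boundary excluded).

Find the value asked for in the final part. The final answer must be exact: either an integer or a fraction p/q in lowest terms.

1392

Part I: cross terms: (-39*-19 - -25*-35)=-134, (-25*-2 - -21*-19)=-349, (-21*36 - -17*-2)=-790, (-17*11 - -31*36)=929, (-31*-35 - -39*11)=1514; twice the area = |1170| = 1170; area = 585; answer 585
Part II: W1 = 585; threaded value p + q = 586; c = -14; 9*(-14)^4 - 9*(-14)^3 - 7*(-14)^2 + 6*(-14)^1 + 4 = (345744) + (24696) + (-1372) + (-84) + (4) = 368988; answer 368988
Part III: W2 = 368988; d = 8; cross terms: (-21*0 - 7*-26)=182, (7*27 - 8*0)=189, (8*23 - -33*27)=1075, (-33*-26 - -21*23)=1341; twice the area = |2787| = 2787; area = 2787/2; boundary points = 2 + 1 + 1 + 1 = 5; strictly interior points = area - boundary/2 + 1 = 1392; answer 1392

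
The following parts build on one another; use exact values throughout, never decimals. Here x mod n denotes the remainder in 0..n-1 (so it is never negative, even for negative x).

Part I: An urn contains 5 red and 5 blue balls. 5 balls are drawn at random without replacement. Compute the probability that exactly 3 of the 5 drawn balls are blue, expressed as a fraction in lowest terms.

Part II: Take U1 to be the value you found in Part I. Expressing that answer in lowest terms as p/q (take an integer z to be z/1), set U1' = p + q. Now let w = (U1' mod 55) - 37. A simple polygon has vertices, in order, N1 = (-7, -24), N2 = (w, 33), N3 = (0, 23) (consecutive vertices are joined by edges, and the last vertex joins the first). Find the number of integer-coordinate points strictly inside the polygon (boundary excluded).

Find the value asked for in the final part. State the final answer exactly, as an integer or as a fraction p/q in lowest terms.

Part I: total draws C(10,5) = 252; favorable C(5,3)*C(5,2) = 100; P = 25/63; answer 25/63
Part II: U1 = 25/63; threaded value p + q = 88; w = -4; cross terms: (-7*33 - -4*-24)=-327, (-4*23 - 0*33)=-92, (0*-24 - -7*23)=161; twice the area = |-258| = 258; area = 129; boundary points = 3 + 2 + 1 = 6; strictly interior points = area - boundary/2 + 1 = 127; answer 127

127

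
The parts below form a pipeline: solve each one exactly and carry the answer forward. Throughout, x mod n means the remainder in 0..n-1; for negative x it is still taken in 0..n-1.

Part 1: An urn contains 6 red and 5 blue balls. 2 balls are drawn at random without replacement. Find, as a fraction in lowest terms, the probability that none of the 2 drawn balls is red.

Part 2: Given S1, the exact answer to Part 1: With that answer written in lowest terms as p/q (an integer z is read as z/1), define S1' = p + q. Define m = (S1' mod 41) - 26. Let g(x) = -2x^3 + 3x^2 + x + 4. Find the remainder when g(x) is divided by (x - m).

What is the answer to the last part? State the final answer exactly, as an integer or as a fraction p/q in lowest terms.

4892

Part 1: total draws C(11,2) = 55; favorable C(5,2) = 10; P = 2/11; answer 2/11
Part 2: S1 = 2/11; threaded value p + q = 13; m = -13; remainder = value at the root: -2*(-13)^3 + 3*(-13)^2 + 1*(-13)^1 + 4 = (4394) + (507) + (-13) + (4) = 4892; answer 4892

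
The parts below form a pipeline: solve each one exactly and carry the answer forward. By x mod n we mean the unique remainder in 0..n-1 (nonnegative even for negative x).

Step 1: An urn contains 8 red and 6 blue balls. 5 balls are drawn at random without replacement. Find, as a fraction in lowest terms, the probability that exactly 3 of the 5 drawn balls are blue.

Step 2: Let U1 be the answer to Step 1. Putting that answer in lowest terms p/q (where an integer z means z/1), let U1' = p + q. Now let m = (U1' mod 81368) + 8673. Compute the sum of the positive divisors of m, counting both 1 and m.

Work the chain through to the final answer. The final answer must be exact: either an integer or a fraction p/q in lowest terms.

Step 1: total draws C(14,5) = 2002; favorable C(6,3)*C(8,2) = 560; P = 40/143; answer 40/143
Step 2: U1 = 40/143; threaded value p + q = 183; m = 8856; 8856 = 2^3 * 3^3 * 41; sigma = (1 + 2 + 4 + 8) * (1 + 3 + 9 + 27) * (1 + 41) = 15 * 40 * 42 = 25200; answer 25200

25200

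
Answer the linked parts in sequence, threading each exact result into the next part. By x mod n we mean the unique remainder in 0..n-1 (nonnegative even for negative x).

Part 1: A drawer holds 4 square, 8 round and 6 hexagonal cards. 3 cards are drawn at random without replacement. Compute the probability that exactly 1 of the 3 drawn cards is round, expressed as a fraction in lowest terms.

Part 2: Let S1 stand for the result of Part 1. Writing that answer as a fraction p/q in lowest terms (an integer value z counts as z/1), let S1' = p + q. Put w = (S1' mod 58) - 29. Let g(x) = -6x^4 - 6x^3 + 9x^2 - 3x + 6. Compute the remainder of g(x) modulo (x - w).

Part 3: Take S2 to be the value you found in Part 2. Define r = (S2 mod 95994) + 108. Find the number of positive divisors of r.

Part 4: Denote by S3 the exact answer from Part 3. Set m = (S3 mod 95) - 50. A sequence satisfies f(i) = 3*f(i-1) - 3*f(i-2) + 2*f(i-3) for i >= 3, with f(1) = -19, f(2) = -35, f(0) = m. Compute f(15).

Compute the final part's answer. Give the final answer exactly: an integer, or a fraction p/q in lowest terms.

Part 1: total draws C(18,3) = 816; favorable C(8,1)*C(10,2) = 360; P = 15/34; answer 15/34
Part 2: S1 = 15/34; threaded value p + q = 49; w = 20; remainder = value at the root: -6*(20)^4 - 6*(20)^3 + 9*(20)^2 - 3*(20)^1 + 6 = (-960000) + (-48000) + (3600) + (-60) + (6) = -1004454; answer -1004454
Part 3: S2 = -1004454; r = 51588; 51588 = 2^2 * 3^2 * 1433; number of divisors = (2+1) * (2+1) * (1+1) = 18; answer 18
Part 4: S3 = 18; m = -32; f(3) = 3*(-35) - 3*(-19) + 2*(-32) = -112; iterating: f(3)=-112, f(4)=-269, f(5)=-541, f(6)=-1040, f(7)=-2035, f(8)=-4067, f(9)=-8176, f(10)=-16397, f(11)=-32797, f(12)=-65552, f(13)=-131059, f(14)=-262115, f(15)=-524272; answer -524272

-524272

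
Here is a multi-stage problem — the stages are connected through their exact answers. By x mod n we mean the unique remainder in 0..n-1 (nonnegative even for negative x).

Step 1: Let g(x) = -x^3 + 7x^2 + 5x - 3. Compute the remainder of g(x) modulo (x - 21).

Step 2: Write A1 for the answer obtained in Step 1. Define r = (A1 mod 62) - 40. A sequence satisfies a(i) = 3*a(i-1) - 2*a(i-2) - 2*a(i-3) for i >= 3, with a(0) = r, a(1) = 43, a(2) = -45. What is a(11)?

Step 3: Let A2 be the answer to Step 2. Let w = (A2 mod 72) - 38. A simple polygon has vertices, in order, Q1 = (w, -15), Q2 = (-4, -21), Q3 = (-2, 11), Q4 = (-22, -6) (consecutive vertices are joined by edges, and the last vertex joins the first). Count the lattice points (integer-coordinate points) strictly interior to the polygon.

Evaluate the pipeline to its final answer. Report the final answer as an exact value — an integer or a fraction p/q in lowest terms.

358

Step 1: remainder = value at the root: -1*(21)^3 + 7*(21)^2 + 5*(21)^1 - 3 = (-9261) + (3087) + (105) + (-3) = -6072; answer -6072
Step 2: A1 = -6072; r = -36; a(3) = 3*(-45) - 2*(43) - 2*(-36) = -149; iterating: a(3)=-149, a(4)=-443, a(5)=-941, a(6)=-1639, a(7)=-2149, a(8)=-1287, a(9)=3715, a(10)=18017, a(11)=49195; answer 49195
Step 3: A2 = 49195; w = -19; cross terms: (-19*-21 - -4*-15)=339, (-4*11 - -2*-21)=-86, (-2*-6 - -22*11)=254, (-22*-15 - -19*-6)=216; twice the area = |723| = 723; area = 723/2; boundary points = 3 + 2 + 1 + 3 = 9; strictly interior points = area - boundary/2 + 1 = 358; answer 358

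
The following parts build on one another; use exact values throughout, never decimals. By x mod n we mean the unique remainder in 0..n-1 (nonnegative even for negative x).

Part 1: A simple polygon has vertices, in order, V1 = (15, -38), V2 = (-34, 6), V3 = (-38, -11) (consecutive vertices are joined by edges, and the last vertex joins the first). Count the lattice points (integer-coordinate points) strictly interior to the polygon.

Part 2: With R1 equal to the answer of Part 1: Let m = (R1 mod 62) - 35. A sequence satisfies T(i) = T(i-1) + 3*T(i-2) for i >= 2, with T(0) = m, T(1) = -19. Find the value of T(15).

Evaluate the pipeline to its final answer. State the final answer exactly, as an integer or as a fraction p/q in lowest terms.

Part 1: cross terms: (15*6 - -34*-38)=-1202, (-34*-11 - -38*6)=602, (-38*-38 - 15*-11)=1609; twice the area = |1009| = 1009; area = 1009/2; boundary points = 1 + 1 + 1 = 3; strictly interior points = area - boundary/2 + 1 = 504; answer 504
Part 2: R1 = 504; m = -27; T(2) = 1*(-19) + 3*(-27) = -100; iterating: T(2)=-100, T(3)=-157, T(4)=-457, T(5)=-928, T(6)=-2299, T(7)=-5083, T(8)=-11980, T(9)=-27229, T(10)=-63169, T(11)=-144856, T(12)=-334363, T(13)=-768931, T(14)=-1772020, T(15)=-4078813; answer -4078813

-4078813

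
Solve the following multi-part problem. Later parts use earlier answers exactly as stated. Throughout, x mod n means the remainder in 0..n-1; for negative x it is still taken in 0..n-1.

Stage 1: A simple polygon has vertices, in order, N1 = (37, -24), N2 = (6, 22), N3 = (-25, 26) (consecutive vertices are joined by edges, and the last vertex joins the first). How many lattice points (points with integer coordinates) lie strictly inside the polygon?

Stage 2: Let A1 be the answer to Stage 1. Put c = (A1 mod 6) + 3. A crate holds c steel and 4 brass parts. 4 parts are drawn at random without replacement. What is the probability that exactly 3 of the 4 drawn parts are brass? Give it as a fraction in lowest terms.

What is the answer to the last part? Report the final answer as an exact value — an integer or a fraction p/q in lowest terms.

Stage 1: cross terms: (37*22 - 6*-24)=958, (6*26 - -25*22)=706, (-25*-24 - 37*26)=-362; twice the area = |1302| = 1302; area = 651; boundary points = 1 + 1 + 2 = 4; strictly interior points = area - boundary/2 + 1 = 650; answer 650
Stage 2: A1 = 650; c = 5; total draws C(9,4) = 126; favorable C(4,3)*C(5,1) = 20; P = 10/63; answer 10/63

10/63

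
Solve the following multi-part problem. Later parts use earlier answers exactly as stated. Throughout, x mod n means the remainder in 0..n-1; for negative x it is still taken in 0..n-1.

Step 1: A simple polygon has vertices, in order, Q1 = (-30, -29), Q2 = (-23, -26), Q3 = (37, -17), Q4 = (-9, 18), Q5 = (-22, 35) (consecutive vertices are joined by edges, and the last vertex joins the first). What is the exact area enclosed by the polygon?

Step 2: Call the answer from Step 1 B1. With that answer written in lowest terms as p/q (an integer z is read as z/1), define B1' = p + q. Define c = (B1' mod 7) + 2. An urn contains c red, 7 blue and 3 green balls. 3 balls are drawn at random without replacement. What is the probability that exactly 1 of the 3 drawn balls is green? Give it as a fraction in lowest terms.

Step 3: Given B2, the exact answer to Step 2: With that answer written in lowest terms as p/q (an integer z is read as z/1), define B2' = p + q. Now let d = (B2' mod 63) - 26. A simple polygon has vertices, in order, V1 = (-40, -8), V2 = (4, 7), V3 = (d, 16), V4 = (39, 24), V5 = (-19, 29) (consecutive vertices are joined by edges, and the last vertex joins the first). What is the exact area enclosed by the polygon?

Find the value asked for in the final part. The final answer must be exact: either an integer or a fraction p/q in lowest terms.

2703/2

Step 1: cross terms: (-30*-26 - -23*-29)=113, (-23*-17 - 37*-26)=1353, (37*18 - -9*-17)=513, (-9*35 - -22*18)=81, (-22*-29 - -30*35)=1688; twice the area = |3748| = 3748; area = 1874; answer 1874
Step 2: B1 = 1874; threaded value p + q = 1875; c = 8; total draws C(18,3) = 816; favorable C(3,1)*C(15,2) = 315; P = 105/272; answer 105/272
Step 3: B2 = 105/272; threaded value p + q = 377; d = 36; cross terms: (-40*7 - 4*-8)=-248, (4*16 - 36*7)=-188, (36*24 - 39*16)=240, (39*29 - -19*24)=1587, (-19*-8 - -40*29)=1312; twice the area = |2703| = 2703; area = 2703/2; answer 2703/2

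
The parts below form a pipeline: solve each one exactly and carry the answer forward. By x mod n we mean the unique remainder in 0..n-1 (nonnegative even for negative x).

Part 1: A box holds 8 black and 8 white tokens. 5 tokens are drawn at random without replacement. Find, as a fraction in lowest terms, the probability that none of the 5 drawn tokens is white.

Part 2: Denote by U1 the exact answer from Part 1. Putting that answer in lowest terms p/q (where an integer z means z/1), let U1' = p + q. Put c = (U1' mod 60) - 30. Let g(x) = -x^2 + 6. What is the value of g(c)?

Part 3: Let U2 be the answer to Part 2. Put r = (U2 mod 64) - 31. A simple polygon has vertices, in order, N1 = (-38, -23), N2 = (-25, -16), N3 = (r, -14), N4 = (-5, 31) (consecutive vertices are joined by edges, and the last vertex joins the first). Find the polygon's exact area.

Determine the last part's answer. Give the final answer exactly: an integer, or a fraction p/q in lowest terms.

Part 1: total draws C(16,5) = 4368; favorable C(8,5) = 56; P = 1/78; answer 1/78
Part 2: U1 = 1/78; threaded value p + q = 79; c = -11; -1*(-11)^2 + 6 = (-121) + (6) = -115; answer -115
Part 3: U2 = -115; r = -18; cross terms: (-38*-16 - -25*-23)=33, (-25*-14 - -18*-16)=62, (-18*31 - -5*-14)=-628, (-5*-23 - -38*31)=1293; twice the area = |760| = 760; area = 380; answer 380

380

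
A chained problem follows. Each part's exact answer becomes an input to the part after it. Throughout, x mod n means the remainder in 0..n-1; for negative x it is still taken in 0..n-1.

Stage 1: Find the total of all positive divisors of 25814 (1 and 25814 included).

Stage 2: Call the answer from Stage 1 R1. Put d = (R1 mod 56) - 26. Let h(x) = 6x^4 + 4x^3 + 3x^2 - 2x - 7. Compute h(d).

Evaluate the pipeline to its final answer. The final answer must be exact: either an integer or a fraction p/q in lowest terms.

129

Stage 1: 25814 = 2 * 12907; sigma = (1 + 2) * (1 + 12907) = 3 * 12908 = 38724; answer 38724
Stage 2: R1 = 38724; d = 2; 6*(2)^4 + 4*(2)^3 + 3*(2)^2 - 2*(2)^1 - 7 = (96) + (32) + (12) + (-4) + (-7) = 129; answer 129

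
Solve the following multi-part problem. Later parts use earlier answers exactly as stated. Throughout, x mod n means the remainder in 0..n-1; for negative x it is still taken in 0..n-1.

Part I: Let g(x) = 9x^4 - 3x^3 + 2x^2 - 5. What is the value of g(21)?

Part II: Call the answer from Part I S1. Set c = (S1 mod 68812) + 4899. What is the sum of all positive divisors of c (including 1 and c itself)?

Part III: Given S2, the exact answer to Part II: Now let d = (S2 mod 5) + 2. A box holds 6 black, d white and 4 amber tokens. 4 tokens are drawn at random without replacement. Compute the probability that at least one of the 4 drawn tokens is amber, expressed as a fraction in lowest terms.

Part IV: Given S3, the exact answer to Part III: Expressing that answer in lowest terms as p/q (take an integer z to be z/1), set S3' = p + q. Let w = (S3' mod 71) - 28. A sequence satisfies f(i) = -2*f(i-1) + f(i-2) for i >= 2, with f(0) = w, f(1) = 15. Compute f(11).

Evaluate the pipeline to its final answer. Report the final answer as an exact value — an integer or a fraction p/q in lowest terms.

Part I: 9*(21)^4 - 3*(21)^3 + 2*(21)^2 - 5 = (1750329) + (-27783) + (882) + (-5) = 1723423; answer 1723423
Part II: S1 = 1723423; c = 8022; 8022 = 2 * 3 * 7 * 191; sigma = (1 + 2) * (1 + 3) * (1 + 7) * (1 + 191) = 3 * 4 * 8 * 192 = 18432; answer 18432
Part III: S2 = 18432; d = 4; total draws C(14,4) = 1001; complement C(10,4) = 210; favorable 1001 - 210 = 791; P = 113/143; answer 113/143
Part IV: S3 = 113/143; threaded value p + q = 256; w = 15; f(2) = -2*(15) + 1*(15) = -15; iterating: f(2)=-15, f(3)=45, f(4)=-105, f(5)=255, f(6)=-615, f(7)=1485, f(8)=-3585, f(9)=8655, f(10)=-20895, f(11)=50445; answer 50445

50445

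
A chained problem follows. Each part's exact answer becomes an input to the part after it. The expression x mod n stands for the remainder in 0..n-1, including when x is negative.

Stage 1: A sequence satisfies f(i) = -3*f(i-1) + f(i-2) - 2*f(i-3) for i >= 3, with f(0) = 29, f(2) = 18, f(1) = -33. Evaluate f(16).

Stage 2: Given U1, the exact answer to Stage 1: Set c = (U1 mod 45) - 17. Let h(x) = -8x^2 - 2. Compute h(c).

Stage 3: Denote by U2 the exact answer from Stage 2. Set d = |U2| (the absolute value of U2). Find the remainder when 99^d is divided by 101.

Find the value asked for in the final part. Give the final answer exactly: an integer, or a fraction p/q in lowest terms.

Stage 1: f(3) = -3*(18) + 1*(-33) - 2*(29) = -145; iterating: f(3)=-145, f(4)=519, f(5)=-1738, f(6)=6023, f(7)=-20845, f(8)=72034, f(9)=-248993, f(10)=860703, f(11)=-2975170, f(12)=10284199, f(13)=-35549173, f(14)=122882058, f(15)=-424763745, f(16)=1468271639; answer 1468271639
Stage 2: U1 = 1468271639; c = 12; -8*(12)^2 - 2 = (-1152) + (-2) = -1154; answer -1154
Stage 3: U2 = -1154; d = 1154; squarings mod 101: 99^1=99, 99^2=4, 99^4=16, 99^8=54, 99^16=88, 99^32=68, 99^64=79, 99^128=80, 99^256=37, 99^512=56, 99^1024=5; 99^1154 = 99^2 * 99^128 * 99^1024 = 85 (mod 101); answer 85

85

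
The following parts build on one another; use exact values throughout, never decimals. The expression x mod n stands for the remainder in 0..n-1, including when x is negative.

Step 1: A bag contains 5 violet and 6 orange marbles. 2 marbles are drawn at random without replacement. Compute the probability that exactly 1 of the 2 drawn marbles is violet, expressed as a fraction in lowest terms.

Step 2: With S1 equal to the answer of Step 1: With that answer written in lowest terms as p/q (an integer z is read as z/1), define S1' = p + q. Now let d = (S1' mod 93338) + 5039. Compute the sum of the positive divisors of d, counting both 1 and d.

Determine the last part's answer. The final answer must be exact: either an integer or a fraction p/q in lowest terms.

Step 1: total draws C(11,2) = 55; favorable C(5,1)*C(6,1) = 30; P = 6/11; answer 6/11
Step 2: S1 = 6/11; threaded value p + q = 17; d = 5056; 5056 = 2^6 * 79; sigma = (1 + 2 + 4 + 8 + 16 + 32 + 64) * (1 + 79) = 127 * 80 = 10160; answer 10160

10160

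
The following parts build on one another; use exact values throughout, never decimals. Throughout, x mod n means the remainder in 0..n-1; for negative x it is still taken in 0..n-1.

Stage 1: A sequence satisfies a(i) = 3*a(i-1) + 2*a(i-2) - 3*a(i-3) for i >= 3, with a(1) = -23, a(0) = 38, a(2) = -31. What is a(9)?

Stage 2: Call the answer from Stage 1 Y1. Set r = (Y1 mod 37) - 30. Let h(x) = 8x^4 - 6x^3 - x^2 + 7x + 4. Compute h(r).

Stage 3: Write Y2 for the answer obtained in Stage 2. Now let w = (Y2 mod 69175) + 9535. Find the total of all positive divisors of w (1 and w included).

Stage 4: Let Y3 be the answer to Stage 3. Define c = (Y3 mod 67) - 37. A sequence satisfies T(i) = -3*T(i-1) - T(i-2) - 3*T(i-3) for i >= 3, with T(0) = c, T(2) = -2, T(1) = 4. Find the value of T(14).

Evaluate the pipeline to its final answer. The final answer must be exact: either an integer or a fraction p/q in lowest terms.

Stage 1: a(3) = 3*(-31) + 2*(-23) - 3*(38) = -253; iterating: a(3)=-253, a(4)=-752, a(5)=-2669, a(6)=-8752, a(7)=-29338, a(8)=-97511, a(9)=-324953; answer -324953
Stage 2: Y1 = -324953; r = -12; 8*(-12)^4 - 6*(-12)^3 - 1*(-12)^2 + 7*(-12)^1 + 4 = (165888) + (10368) + (-144) + (-84) + (4) = 176032; answer 176032
Stage 3: Y2 = 176032; w = 47217; 47217 = 3 * 15739; sigma = (1 + 3) * (1 + 15739) = 4 * 15740 = 62960; answer 62960
Stage 4: Y3 = 62960; c = 10; T(3) = -3*(-2) - 1*(4) - 3*(10) = -28; iterating: T(3)=-28, T(4)=74, T(5)=-188, T(6)=574, T(7)=-1756, T(8)=5258, T(9)=-15740, T(10)=47230, T(11)=-141724, T(12)=425162, T(13)=-1275452, T(14)=3826366; answer 3826366

3826366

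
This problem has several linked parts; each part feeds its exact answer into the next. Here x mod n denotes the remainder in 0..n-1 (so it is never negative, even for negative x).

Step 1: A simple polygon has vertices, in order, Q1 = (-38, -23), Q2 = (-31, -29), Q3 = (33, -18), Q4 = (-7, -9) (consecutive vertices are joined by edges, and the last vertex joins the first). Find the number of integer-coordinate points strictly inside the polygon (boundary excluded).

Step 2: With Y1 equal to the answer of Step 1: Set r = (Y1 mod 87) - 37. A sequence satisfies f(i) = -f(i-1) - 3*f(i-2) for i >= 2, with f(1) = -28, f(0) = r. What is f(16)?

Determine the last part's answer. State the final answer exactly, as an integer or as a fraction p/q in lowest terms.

Step 1: cross terms: (-38*-29 - -31*-23)=389, (-31*-18 - 33*-29)=1515, (33*-9 - -7*-18)=-423, (-7*-23 - -38*-9)=-181; twice the area = |1300| = 1300; area = 650; boundary points = 1 + 1 + 1 + 1 = 4; strictly interior points = area - boundary/2 + 1 = 649; answer 649
Step 2: Y1 = 649; r = 3; f(2) = -1*(-28) - 3*(3) = 19; iterating: f(2)=19, f(3)=65, f(4)=-122, f(5)=-73, f(6)=439, f(7)=-220, f(8)=-1097, f(9)=1757, f(10)=1534, f(11)=-6805, f(12)=2203, f(13)=18212, f(14)=-24821, f(15)=-29815, f(16)=104278; answer 104278

104278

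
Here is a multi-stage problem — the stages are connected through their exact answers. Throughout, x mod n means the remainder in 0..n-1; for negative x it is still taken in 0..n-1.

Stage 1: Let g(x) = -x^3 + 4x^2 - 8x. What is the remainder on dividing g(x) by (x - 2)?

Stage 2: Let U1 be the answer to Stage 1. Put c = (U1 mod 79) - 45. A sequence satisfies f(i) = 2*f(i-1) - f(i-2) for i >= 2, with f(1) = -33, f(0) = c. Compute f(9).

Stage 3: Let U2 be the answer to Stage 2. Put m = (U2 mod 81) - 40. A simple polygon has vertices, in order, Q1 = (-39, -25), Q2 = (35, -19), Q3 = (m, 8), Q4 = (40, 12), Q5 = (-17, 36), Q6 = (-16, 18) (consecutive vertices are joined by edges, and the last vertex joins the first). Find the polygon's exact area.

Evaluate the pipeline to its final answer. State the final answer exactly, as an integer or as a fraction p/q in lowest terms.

Stage 1: remainder = value at the root: -1*(2)^3 + 4*(2)^2 - 8*(2)^1 = (-8) + (16) + (-16) = -8; answer -8
Stage 2: U1 = -8; c = 26; f(2) = 2*(-33) - 1*(26) = -92; iterating: f(2)=-92, f(3)=-151, f(4)=-210, f(5)=-269, f(6)=-328, f(7)=-387, f(8)=-446, f(9)=-505; answer -505
Stage 3: U2 = -505; m = 22; cross terms: (-39*-19 - 35*-25)=1616, (35*8 - 22*-19)=698, (22*12 - 40*8)=-56, (40*36 - -17*12)=1644, (-17*18 - -16*36)=270, (-16*-25 - -39*18)=1102; twice the area = |5274| = 5274; area = 2637; answer 2637

2637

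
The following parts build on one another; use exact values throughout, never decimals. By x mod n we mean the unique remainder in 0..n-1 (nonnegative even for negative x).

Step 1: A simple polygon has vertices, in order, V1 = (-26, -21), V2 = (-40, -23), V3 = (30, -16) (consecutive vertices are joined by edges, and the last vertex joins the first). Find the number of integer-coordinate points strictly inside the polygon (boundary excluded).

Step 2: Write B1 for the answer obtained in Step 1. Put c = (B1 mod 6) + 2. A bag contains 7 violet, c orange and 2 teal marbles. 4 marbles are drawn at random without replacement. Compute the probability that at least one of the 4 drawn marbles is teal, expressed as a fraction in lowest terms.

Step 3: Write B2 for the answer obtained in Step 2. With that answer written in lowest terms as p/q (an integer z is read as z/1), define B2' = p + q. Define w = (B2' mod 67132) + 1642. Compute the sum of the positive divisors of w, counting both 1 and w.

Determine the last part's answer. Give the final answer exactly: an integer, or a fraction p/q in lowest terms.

2232

Step 1: cross terms: (-26*-23 - -40*-21)=-242, (-40*-16 - 30*-23)=1330, (30*-21 - -26*-16)=-1046; twice the area = |42| = 42; area = 21; boundary points = 2 + 7 + 1 = 10; strictly interior points = area - boundary/2 + 1 = 17; answer 17
Step 2: B1 = 17; c = 7; total draws C(16,4) = 1820; complement C(14,4) = 1001; favorable 1820 - 1001 = 819; P = 9/20; answer 9/20
Step 3: B2 = 9/20; threaded value p + q = 29; w = 1671; 1671 = 3 * 557; sigma = (1 + 3) * (1 + 557) = 4 * 558 = 2232; answer 2232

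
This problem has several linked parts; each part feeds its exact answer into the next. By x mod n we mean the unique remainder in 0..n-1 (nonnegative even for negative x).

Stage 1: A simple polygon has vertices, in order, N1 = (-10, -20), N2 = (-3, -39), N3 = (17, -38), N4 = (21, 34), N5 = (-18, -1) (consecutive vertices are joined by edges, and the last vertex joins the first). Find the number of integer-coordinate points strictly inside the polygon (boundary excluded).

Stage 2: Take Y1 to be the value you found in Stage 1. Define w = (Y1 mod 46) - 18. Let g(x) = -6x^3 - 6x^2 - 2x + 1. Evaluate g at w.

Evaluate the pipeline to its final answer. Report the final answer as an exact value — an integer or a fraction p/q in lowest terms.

7283

Stage 1: cross terms: (-10*-39 - -3*-20)=330, (-3*-38 - 17*-39)=777, (17*34 - 21*-38)=1376, (21*-1 - -18*34)=591, (-18*-20 - -10*-1)=350; twice the area = |3424| = 3424; area = 1712; boundary points = 1 + 1 + 4 + 1 + 1 = 8; strictly interior points = area - boundary/2 + 1 = 1709; answer 1709
Stage 2: Y1 = 1709; w = -11; -6*(-11)^3 - 6*(-11)^2 - 2*(-11)^1 + 1 = (7986) + (-726) + (22) + (1) = 7283; answer 7283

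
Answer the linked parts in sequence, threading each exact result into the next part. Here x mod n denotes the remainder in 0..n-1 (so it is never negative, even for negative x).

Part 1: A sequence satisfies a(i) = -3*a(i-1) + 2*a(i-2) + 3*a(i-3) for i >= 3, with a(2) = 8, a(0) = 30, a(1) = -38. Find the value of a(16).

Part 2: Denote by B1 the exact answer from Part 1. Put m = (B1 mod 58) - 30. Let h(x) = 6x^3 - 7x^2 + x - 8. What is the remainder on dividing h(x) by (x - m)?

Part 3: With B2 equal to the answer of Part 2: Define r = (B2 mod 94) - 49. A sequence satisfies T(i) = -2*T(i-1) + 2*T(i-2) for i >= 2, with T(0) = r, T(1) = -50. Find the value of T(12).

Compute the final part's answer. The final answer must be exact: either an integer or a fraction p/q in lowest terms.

Part 1: a(3) = -3*(8) + 2*(-38) + 3*(30) = -10; iterating: a(3)=-10, a(4)=-68, a(5)=208, a(6)=-790, a(7)=2582, a(8)=-8702, a(9)=28900, a(10)=-96358, a(11)=320768, a(12)=-1068320, a(13)=3557422, a(14)=-11846602, a(15)=39449690, a(16)=-131370008; answer -131370008
Part 2: B1 = -131370008; m = 20; remainder = value at the root: 6*(20)^3 - 7*(20)^2 + 1*(20)^1 - 8 = (48000) + (-2800) + (20) + (-8) = 45212; answer 45212
Part 3: B2 = 45212; r = 43; T(2) = -2*(-50) + 2*(43) = 186; iterating: T(2)=186, T(3)=-472, T(4)=1316, T(5)=-3576, T(6)=9784, T(7)=-26720, T(8)=73008, T(9)=-199456, T(10)=544928, T(11)=-1488768, T(12)=4067392; answer 4067392

4067392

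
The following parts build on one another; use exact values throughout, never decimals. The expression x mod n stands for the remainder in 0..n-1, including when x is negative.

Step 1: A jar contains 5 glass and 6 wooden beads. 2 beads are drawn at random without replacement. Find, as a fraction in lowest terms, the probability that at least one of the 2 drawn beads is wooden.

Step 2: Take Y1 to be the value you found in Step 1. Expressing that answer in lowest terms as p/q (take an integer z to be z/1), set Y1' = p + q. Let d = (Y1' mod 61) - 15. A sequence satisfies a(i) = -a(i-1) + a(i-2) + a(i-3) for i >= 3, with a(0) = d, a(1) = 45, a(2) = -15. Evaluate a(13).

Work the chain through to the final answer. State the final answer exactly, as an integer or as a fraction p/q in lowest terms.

165

Step 1: total draws C(11,2) = 55; complement C(5,2) = 10; favorable 55 - 10 = 45; P = 9/11; answer 9/11
Step 2: Y1 = 9/11; threaded value p + q = 20; d = 5; a(3) = -1*(-15) + 1*(45) + 1*(5) = 65; iterating: a(3)=65, a(4)=-35, a(5)=85, a(6)=-55, a(7)=105, a(8)=-75, a(9)=125, a(10)=-95, a(11)=145, a(12)=-115, a(13)=165; answer 165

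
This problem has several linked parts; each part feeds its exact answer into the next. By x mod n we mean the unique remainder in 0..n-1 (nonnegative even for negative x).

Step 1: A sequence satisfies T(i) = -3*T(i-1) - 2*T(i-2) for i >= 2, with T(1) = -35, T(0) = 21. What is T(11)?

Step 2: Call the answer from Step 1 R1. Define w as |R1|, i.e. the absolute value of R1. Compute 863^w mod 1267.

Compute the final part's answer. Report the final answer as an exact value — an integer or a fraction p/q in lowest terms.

Step 1: T(2) = -3*(-35) - 2*(21) = 63; iterating: T(2)=63, T(3)=-119, T(4)=231, T(5)=-455, T(6)=903, T(7)=-1799, T(8)=3591, T(9)=-7175, T(10)=14343, T(11)=-28679; answer -28679
Step 2: R1 = -28679; w = 28679; squarings mod 1267: 863^1=863, 863^2=1040, 863^4=849, 863^8=1145, 863^16=947, 863^32=1040, 863^64=849, 863^128=1145, 863^256=947, 863^512=1040, 863^1024=849, 863^2048=1145, 863^4096=947, 863^8192=1040, 863^16384=849; 863^28679 = 863^1 * 863^2 * 863^4 * 863^4096 * 863^8192 * 863^16384 = 599 (mod 1267); answer 599

599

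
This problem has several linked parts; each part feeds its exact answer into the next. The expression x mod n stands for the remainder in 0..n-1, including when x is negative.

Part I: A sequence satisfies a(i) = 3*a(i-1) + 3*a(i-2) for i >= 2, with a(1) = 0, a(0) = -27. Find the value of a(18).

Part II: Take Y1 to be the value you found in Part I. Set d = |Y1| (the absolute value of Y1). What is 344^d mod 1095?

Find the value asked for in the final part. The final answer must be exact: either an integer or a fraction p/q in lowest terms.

Part I: a(2) = 3*(0) + 3*(-27) = -81; iterating: a(2)=-81, a(3)=-243, a(4)=-972, a(5)=-3645, a(6)=-13851, a(7)=-52488, a(8)=-199017, a(9)=-754515, a(10)=-2860596, a(11)=-10845333, a(12)=-41117787, a(13)=-155889360, a(14)=-591021441, a(15)=-2240732403, a(16)=-8495261532, a(17)=-32207981805, a(18)=-122109730011; answer -122109730011
Part II: Y1 = -122109730011; d = 122109730011; squarings mod 1095: 344^1=344, 344^2=76, 344^4=301, 344^8=811, 344^16=721, 344^32=811, 344^64=721, 344^128=811, 344^256=721, 344^512=811, 344^1024=721, 344^2048=811, 344^4096=721, 344^8192=811, 344^16384=721, 344^32768=811, 344^65536=721, 344^131072=811, 344^262144=721, 344^524288=811, 344^1048576=721, 344^2097152=811, 344^4194304=721, 344^8388608=811, 344^16777216=721, 344^33554432=811, 344^67108864=721, 344^134217728=811, 344^268435456=721, 344^536870912=811, 344^1073741824=721, 344^2147483648=811, 344^4294967296=721, 344^8589934592=811, 344^17179869184=721, 344^34359738368=811, 344^68719476736=721; 344^122109730011 = 344^1 * 344^2 * 344^8 * 344^16 * 344^64 * 344^128 * 344^1024 * 344^2048 * 344^4096 * 344^32768 * 344^131072 * 344^262144 * 344^524288 * 344^4194304 * 344^33554432 * 344^67108864 * 344^134217728 * 344^536870912 * 344^1073741824 * 344^17179869184 * 344^34359738368 * 344^68719476736 = 959 (mod 1095); answer 959

959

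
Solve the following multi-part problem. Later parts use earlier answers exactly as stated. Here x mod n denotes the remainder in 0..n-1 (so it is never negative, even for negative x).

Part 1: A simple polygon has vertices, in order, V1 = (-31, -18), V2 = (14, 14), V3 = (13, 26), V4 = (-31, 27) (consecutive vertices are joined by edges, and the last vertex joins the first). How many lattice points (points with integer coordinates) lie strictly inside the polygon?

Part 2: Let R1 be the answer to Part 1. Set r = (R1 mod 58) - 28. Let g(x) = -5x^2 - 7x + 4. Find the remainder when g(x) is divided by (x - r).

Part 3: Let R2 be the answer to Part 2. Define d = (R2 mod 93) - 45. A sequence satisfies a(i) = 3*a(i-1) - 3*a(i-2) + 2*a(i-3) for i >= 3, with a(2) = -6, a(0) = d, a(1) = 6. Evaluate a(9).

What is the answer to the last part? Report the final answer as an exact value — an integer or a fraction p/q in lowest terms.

Part 1: cross terms: (-31*14 - 14*-18)=-182, (14*26 - 13*14)=182, (13*27 - -31*26)=1157, (-31*-18 - -31*27)=1395; twice the area = |2552| = 2552; area = 1276; boundary points = 1 + 1 + 1 + 45 = 48; strictly interior points = area - boundary/2 + 1 = 1253; answer 1253
Part 2: R1 = 1253; r = 7; remainder = value at the root: -5*(7)^2 - 7*(7)^1 + 4 = (-245) + (-49) + (4) = -290; answer -290
Part 3: R2 = -290; d = 37; a(3) = 3*(-6) - 3*(6) + 2*(37) = 38; iterating: a(3)=38, a(4)=144, a(5)=306, a(6)=562, a(7)=1056, a(8)=2094, a(9)=4238; answer 4238

4238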